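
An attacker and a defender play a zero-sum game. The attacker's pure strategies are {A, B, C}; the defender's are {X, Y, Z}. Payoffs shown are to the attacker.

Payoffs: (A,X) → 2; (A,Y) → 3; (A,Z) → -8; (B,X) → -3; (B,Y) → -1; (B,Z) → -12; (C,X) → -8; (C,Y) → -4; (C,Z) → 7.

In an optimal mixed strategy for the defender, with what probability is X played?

Row minima: A → -8, B → -12, C → -8; maximin = -8.
Column maxima: X → 2, Y → 3, Z → 7; minimax = 2.
-8 ≠ 2, so there is no saddle point; optimal play is mixed.
B is strictly dominated by A, so the attacker never plays it.
Y is strictly dominated by X (it gives the attacker strictly more in every row), so the defender never plays it.
On the remaining 2×2 (A, C vs X, Z):
Let the attacker play A with probability p. Expected payoff against X: 2p + (-8)(1−p) = 10p − 8; against Z: (-8)p + 7(1−p) = −15p + 7.
Setting these equal: 10p − 8 = −15p + 7 ⇒ 25p = 15 ⇒ p = 3/5, and the value is (10)·(3/5) − 8 = -2.
For the defender: with q = P(X), equating A's and C's payoffs gives 10q − 8 = −15q + 7 ⇒ q = 3/5.

3/5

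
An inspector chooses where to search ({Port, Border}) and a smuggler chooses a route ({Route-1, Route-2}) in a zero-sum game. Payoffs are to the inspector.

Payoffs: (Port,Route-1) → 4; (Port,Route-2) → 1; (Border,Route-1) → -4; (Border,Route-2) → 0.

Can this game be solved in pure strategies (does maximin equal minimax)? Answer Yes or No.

Row minima: Port → 1, Border → -4; maximin = 1.
Column maxima: Route-1 → 4, Route-2 → 1; minimax = 1.
maximin = minimax = 1, so a saddle point exists.

Yes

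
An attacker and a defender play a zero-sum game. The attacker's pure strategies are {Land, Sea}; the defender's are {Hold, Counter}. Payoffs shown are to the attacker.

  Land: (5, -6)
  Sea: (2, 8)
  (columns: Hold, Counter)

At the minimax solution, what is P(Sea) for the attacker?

11/17

Row minima: Land → -6, Sea → 2; maximin = 2.
Column maxima: Hold → 5, Counter → 8; minimax = 5.
2 ≠ 5, so there is no saddle point; optimal play is mixed.
Let the attacker play Land with probability p. Expected payoff against Hold: 5p + 2(1−p) = 3p + 2; against Counter: (-6)p + 8(1−p) = −14p + 8.
Setting these equal: 3p + 2 = −14p + 8 ⇒ 17p = 6 ⇒ p = 6/17, and the value is (3)·(6/17) + 2 = 52/17.
For the defender: with q = P(Hold), equating Land's and Sea's payoffs gives 11q − 6 = −6q + 8 ⇒ q = 14/17.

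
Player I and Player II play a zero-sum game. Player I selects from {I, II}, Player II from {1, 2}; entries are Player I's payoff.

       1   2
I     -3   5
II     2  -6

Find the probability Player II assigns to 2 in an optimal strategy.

Row minima: I → -3, II → -6; maximin = -3.
Column maxima: 1 → 2, 2 → 5; minimax = 2.
-3 ≠ 2, so there is no saddle point; optimal play is mixed.
Let Player I play I with probability p. Expected payoff against 1: (-3)p + 2(1−p) = −5p + 2; against 2: 5p + (-6)(1−p) = 11p − 6.
Setting these equal: −5p + 2 = 11p − 6 ⇒ −16p = -8 ⇒ p = 1/2, and the value is (-5)·(1/2) + 2 = -1/2.
For Player II: with q = P(1), equating I's and II's payoffs gives −8q + 5 = 8q − 6 ⇒ q = 11/16.

5/16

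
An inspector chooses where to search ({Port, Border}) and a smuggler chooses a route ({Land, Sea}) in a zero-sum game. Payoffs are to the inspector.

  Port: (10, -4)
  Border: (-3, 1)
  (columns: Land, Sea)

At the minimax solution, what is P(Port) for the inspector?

Row minima: Port → -4, Border → -3; maximin = -3.
Column maxima: Land → 10, Sea → 1; minimax = 1.
-3 ≠ 1, so there is no saddle point; optimal play is mixed.
Let the inspector play Port with probability p. Expected payoff against Land: 10p + (-3)(1−p) = 13p − 3; against Sea: (-4)p + 1(1−p) = −5p + 1.
Setting these equal: 13p − 3 = −5p + 1 ⇒ 18p = 4 ⇒ p = 2/9, and the value is (13)·(2/9) − 3 = -1/9.
For the smuggler: with q = P(Land), equating Port's and Border's payoffs gives 14q − 4 = −4q + 1 ⇒ q = 5/18.

2/9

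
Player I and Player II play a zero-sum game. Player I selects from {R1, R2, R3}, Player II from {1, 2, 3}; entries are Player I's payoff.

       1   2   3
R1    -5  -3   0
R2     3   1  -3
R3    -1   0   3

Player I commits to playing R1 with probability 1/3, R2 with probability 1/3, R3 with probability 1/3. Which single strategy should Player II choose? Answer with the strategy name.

If Player II plays 1, Player I's expected payoff is (1/3)·(-5) + (1/3)·3 + (1/3)·(-1) = -1.
If Player II plays 2, Player I's expected payoff is (1/3)·(-3) + (1/3)·1 + (1/3)·0 = -2/3.
If Player II plays 3, Player I's expected payoff is (1/3)·0 + (1/3)·(-3) + (1/3)·3 = 0.
Player II minimizes Player I's payoff; the smallest is -1, so the best response is 1.

1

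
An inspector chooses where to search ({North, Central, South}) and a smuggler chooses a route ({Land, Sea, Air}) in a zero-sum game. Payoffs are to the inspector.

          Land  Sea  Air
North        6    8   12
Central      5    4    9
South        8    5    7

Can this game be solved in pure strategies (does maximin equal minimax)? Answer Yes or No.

No

Row minima: North → 6, Central → 4, South → 5; maximin = 6.
Column maxima: Land → 8, Sea → 8, Air → 12; minimax = 8.
6 ≠ 8, so no pure-strategy equilibrium exists.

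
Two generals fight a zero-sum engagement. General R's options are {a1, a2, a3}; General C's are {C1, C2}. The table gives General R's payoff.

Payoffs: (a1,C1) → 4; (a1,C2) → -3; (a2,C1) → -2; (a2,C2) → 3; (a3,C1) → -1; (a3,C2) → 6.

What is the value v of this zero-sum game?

Row minima: a1 → -3, a2 → -2, a3 → -1; maximin = -1.
Column maxima: C1 → 4, C2 → 6; minimax = 4.
-1 ≠ 4, so there is no saddle point; optimal play is mixed.
a2 is strictly dominated by a3, so General R never plays it.
On the remaining 2×2 (a1, a3 vs C1, C2):
Let General R play a1 with probability p. Expected payoff against C1: 4p + (-1)(1−p) = 5p − 1; against C2: (-3)p + 6(1−p) = −9p + 6.
Setting these equal: 5p − 1 = −9p + 6 ⇒ 14p = 7 ⇒ p = 1/2, and the value is (5)·(1/2) − 1 = 3/2.
For General C: with q = P(C1), equating a1's and a3's payoffs gives 7q − 3 = −7q + 6 ⇒ q = 9/14.

3/2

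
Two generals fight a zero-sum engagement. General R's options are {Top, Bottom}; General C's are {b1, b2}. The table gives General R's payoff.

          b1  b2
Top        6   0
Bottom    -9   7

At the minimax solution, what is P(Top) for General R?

Row minima: Top → 0, Bottom → -9; maximin = 0.
Column maxima: b1 → 6, b2 → 7; minimax = 6.
0 ≠ 6, so there is no saddle point; optimal play is mixed.
Let General R play Top with probability p. Expected payoff against b1: 6p + (-9)(1−p) = 15p − 9; against b2: 0p + 7(1−p) = −7p + 7.
Setting these equal: 15p − 9 = −7p + 7 ⇒ 22p = 16 ⇒ p = 8/11, and the value is (15)·(8/11) − 9 = 21/11.
For General C: with q = P(b1), equating Top's and Bottom's payoffs gives 6q = −16q + 7 ⇒ q = 7/22.

8/11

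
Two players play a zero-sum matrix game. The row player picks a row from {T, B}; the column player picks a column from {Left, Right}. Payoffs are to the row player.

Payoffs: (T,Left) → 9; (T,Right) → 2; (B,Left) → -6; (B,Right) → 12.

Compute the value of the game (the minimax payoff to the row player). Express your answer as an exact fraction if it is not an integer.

24/5

Row minima: T → 2, B → -6; maximin = 2.
Column maxima: Left → 9, Right → 12; minimax = 9.
2 ≠ 9, so there is no saddle point; optimal play is mixed.
Let the row player play T with probability p. Expected payoff against Left: 9p + (-6)(1−p) = 15p − 6; against Right: 2p + 12(1−p) = −10p + 12.
Setting these equal: 15p − 6 = −10p + 12 ⇒ 25p = 18 ⇒ p = 18/25, and the value is (15)·(18/25) − 6 = 24/5.
For the column player: with q = P(Left), equating T's and B's payoffs gives 7q + 2 = −18q + 12 ⇒ q = 2/5.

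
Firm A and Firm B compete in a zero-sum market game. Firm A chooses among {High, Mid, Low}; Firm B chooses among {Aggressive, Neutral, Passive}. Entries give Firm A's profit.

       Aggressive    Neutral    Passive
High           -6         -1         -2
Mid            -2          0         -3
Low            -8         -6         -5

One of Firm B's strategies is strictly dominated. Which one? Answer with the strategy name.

Aggressive holds Firm A's payoff strictly below Neutral in every row: -6 < -1, -2 < 0, -8 < -6.
So Neutral is strictly dominated for Firm B.

Neutral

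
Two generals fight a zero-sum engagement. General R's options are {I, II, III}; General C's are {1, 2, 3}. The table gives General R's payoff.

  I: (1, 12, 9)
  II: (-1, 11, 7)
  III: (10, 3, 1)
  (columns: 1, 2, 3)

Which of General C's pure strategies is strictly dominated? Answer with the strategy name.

2

3 holds General R's payoff strictly below 2 in every row: 9 < 12, 7 < 11, 1 < 3.
So 2 is strictly dominated for General C.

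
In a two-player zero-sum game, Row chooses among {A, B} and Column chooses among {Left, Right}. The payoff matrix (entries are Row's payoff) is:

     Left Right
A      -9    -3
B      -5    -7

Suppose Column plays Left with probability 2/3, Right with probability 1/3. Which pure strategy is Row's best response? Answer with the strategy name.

B

Expected payoff of A: (2/3)·(-9) + (1/3)·(-3) = -7.
Expected payoff of B: (2/3)·(-5) + (1/3)·(-7) = -17/3.
The largest is -17/3, so Row's best response is B.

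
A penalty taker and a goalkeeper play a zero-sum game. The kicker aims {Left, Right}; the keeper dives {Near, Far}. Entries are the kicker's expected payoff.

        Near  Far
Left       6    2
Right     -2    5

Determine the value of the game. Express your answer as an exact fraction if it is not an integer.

34/11

Row minima: Left → 2, Right → -2; maximin = 2.
Column maxima: Near → 6, Far → 5; minimax = 5.
2 ≠ 5, so there is no saddle point; optimal play is mixed.
Let the kicker play Left with probability p. Expected payoff against Near: 6p + (-2)(1−p) = 8p − 2; against Far: 2p + 5(1−p) = −3p + 5.
Setting these equal: 8p − 2 = −3p + 5 ⇒ 11p = 7 ⇒ p = 7/11, and the value is (8)·(7/11) − 2 = 34/11.
For the keeper: with q = P(Near), equating Left's and Right's payoffs gives 4q + 2 = −7q + 5 ⇒ q = 3/11.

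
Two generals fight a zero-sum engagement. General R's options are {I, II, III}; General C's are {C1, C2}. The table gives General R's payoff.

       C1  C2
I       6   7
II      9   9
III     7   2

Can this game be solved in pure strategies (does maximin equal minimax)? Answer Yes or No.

Yes

Row minima: I → 6, II → 9, III → 2; maximin = 9.
Column maxima: C1 → 9, C2 → 9; minimax = 9.
maximin = minimax = 9, so a saddle point exists.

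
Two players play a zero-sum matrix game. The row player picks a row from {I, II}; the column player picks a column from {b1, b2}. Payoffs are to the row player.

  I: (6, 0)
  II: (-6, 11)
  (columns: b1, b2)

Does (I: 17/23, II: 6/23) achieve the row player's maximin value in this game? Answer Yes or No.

Against b1 this mix gives (17/23)·6 + (6/23)·(-6) = 66/23.
Against b2 this mix gives (17/23)·0 + (6/23)·11 = 66/23.
All of the column player's active replies (b1, b2) yield 66/23, and no column does worse for the row player. The mix makes the column player indifferent and guarantees 66/23, so it is optimal.

Yes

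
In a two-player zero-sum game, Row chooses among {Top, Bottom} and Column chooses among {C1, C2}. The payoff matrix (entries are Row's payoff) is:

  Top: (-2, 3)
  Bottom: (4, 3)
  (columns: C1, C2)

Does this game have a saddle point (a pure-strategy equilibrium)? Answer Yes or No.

Yes

Row minima: Top → -2, Bottom → 3; maximin = 3.
Column maxima: C1 → 4, C2 → 3; minimax = 3.
maximin = minimax = 3, so a saddle point exists.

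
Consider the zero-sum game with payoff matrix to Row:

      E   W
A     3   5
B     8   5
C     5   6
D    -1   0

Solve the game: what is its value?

Row minima: A → 3, B → 5, C → 5, D → -1; maximin = 5.
Column maxima: E → 8, W → 6; minimax = 6.
5 ≠ 6, so there is no saddle point; optimal play is mixed.
A is strictly dominated by C, so Row never plays it.
D is strictly dominated by B, so Row never plays it.
On the remaining 2×2 (B, C vs E, W):
Let Row play B with probability p. Expected payoff against E: 8p + 5(1−p) = 3p + 5; against W: 5p + 6(1−p) = −p + 6.
Setting these equal: 3p + 5 = −p + 6 ⇒ 4p = 1 ⇒ p = 1/4, and the value is (3)·(1/4) + 5 = 23/4.
For Column: with q = P(E), equating B's and C's payoffs gives 3q + 5 = −q + 6 ⇒ q = 1/4.

23/4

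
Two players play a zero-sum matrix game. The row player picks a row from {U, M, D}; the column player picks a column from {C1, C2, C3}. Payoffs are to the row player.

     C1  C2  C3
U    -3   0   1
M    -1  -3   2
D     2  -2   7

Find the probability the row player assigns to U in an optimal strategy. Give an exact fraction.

4/7

Row minima: U → -3, M → -3, D → -2; maximin = -2.
Column maxima: C1 → 2, C2 → 0, C3 → 7; minimax = 0.
-2 ≠ 0, so there is no saddle point; optimal play is mixed.
M is strictly dominated by D, so the row player never plays it.
C3 is strictly dominated by C1 (it gives the row player strictly more in every row), so the column player never plays it.
On the remaining 2×2 (U, D vs C1, C2):
Let the row player play U with probability p. Expected payoff against C1: (-3)p + 2(1−p) = −5p + 2; against C2: 0p + (-2)(1−p) = 2p − 2.
Setting these equal: −5p + 2 = 2p − 2 ⇒ −7p = -4 ⇒ p = 4/7, and the value is (-5)·(4/7) + 2 = -6/7.
For the column player: with q = P(C1), equating U's and D's payoffs gives −3q = 4q − 2 ⇒ q = 2/7.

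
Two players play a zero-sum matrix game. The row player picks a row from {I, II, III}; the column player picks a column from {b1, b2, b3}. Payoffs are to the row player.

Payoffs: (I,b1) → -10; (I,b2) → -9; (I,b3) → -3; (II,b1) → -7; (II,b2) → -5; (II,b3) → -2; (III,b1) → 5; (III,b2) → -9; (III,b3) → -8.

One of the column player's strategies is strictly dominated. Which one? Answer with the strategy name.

b3

b2 holds the row player's payoff strictly below b3 in every row: -9 < -3, -5 < -2, -9 < -8.
So b3 is strictly dominated for the column player.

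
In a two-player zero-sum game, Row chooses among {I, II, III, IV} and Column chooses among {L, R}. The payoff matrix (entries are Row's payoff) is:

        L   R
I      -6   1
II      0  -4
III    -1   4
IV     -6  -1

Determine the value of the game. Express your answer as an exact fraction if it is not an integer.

-4/9

Row minima: I → -6, II → -4, III → -1, IV → -6; maximin = -1.
Column maxima: L → 0, R → 4; minimax = 0.
-1 ≠ 0, so there is no saddle point; optimal play is mixed.
I is strictly dominated by III, so Row never plays it.
IV is strictly dominated by III, so Row never plays it.
On the remaining 2×2 (II, III vs L, R):
Let Row play II with probability p. Expected payoff against L: 0p + (-1)(1−p) = p − 1; against R: (-4)p + 4(1−p) = −8p + 4.
Setting these equal: p − 1 = −8p + 4 ⇒ 9p = 5 ⇒ p = 5/9, and the value is (1)·(5/9) − 1 = -4/9.
For Column: with q = P(L), equating II's and III's payoffs gives 4q − 4 = −5q + 4 ⇒ q = 8/9.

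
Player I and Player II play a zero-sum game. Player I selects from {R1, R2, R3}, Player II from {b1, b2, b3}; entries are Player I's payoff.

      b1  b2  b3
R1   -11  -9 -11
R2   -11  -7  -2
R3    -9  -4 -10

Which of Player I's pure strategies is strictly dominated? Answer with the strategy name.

R1

R3 gives a strictly higher payoff than R1 against every column: -9 > -11, -4 > -9, -10 > -11.
So R1 is strictly dominated and Player I never plays it.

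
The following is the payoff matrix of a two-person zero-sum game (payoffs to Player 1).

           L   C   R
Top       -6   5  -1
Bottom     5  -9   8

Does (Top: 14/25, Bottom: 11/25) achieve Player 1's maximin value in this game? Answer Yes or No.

Yes

Against L this mix gives (14/25)·(-6) + (11/25)·5 = -29/25.
Against C this mix gives (14/25)·5 + (11/25)·(-9) = -29/25.
Against R this mix gives (14/25)·(-1) + (11/25)·8 = 74/25.
All of Player 2's active replies (L, C) yield -29/25, and no column does worse for Player 1. The mix makes Player 2 indifferent and guarantees -29/25, so it is optimal.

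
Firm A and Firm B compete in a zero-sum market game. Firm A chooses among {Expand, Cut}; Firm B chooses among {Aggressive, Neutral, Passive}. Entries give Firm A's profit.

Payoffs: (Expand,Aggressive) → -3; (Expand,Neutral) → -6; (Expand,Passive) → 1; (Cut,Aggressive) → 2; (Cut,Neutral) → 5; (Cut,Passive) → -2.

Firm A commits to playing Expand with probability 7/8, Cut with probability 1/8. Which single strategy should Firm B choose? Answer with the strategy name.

If Firm B plays Aggressive, Firm A's expected payoff is (7/8)·(-3) + (1/8)·2 = -19/8.
If Firm B plays Neutral, Firm A's expected payoff is (7/8)·(-6) + (1/8)·5 = -37/8.
If Firm B plays Passive, Firm A's expected payoff is (7/8)·1 + (1/8)·(-2) = 5/8.
Firm B minimizes Firm A's payoff; the smallest is -37/8, so the best response is Neutral.

Neutral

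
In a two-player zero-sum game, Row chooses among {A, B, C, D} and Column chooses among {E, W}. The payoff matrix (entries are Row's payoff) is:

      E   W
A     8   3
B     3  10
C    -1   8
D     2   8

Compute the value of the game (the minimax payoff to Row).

Row minima: A → 3, B → 3, C → -1, D → 2; maximin = 3.
Column maxima: E → 8, W → 10; minimax = 8.
3 ≠ 8, so there is no saddle point; optimal play is mixed.
C is strictly dominated by B, so Row never plays it.
D is strictly dominated by B, so Row never plays it.
On the remaining 2×2 (A, B vs E, W):
Let Row play A with probability p. Expected payoff against E: 8p + 3(1−p) = 5p + 3; against W: 3p + 10(1−p) = −7p + 10.
Setting these equal: 5p + 3 = −7p + 10 ⇒ 12p = 7 ⇒ p = 7/12, and the value is (5)·(7/12) + 3 = 71/12.
For Column: with q = P(E), equating A's and B's payoffs gives 5q + 3 = −7q + 10 ⇒ q = 7/12.

71/12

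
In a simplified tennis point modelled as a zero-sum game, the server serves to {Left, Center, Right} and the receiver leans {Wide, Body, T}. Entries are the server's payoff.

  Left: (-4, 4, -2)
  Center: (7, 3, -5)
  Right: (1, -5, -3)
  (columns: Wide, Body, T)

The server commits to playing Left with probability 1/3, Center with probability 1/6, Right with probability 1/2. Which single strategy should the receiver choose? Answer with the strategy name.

T

If the receiver plays Wide, the server's expected payoff is (1/3)·(-4) + (1/6)·7 + (1/2)·1 = 1/3.
If the receiver plays Body, the server's expected payoff is (1/3)·4 + (1/6)·3 + (1/2)·(-5) = -2/3.
If the receiver plays T, the server's expected payoff is (1/3)·(-2) + (1/6)·(-5) + (1/2)·(-3) = -3.
The receiver minimizes the server's payoff; the smallest is -3, so the best response is T.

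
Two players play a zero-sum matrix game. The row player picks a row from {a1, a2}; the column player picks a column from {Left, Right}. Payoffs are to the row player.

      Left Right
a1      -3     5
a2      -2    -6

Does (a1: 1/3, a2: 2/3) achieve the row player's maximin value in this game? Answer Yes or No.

Yes

Against Left this mix gives (1/3)·(-3) + (2/3)·(-2) = -7/3.
Against Right this mix gives (1/3)·5 + (2/3)·(-6) = -7/3.
All of the column player's active replies (Left, Right) yield -7/3, and no column does worse for the row player. The mix makes the column player indifferent and guarantees -7/3, so it is optimal.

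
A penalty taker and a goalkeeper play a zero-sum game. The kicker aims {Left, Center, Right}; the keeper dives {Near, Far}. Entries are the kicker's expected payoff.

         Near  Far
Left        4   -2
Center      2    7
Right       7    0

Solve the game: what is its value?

Row minima: Left → -2, Center → 2, Right → 0; maximin = 2.
Column maxima: Near → 7, Far → 7; minimax = 7.
2 ≠ 7, so there is no saddle point; optimal play is mixed.
Left is strictly dominated by Right, so the kicker never plays it.
On the remaining 2×2 (Center, Right vs Near, Far):
Let the kicker play Center with probability p. Expected payoff against Near: 2p + 7(1−p) = −5p + 7; against Far: 7p + 0(1−p) = 7p.
Setting these equal: −5p + 7 = 7p ⇒ −12p = -7 ⇒ p = 7/12, and the value is (-5)·(7/12) + 7 = 49/12.
For the keeper: with q = P(Near), equating Center's and Right's payoffs gives −5q + 7 = 7q ⇒ q = 7/12.

49/12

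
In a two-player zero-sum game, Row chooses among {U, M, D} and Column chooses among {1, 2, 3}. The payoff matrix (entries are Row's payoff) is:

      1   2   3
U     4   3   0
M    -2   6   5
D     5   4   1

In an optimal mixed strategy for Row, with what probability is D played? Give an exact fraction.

Row minima: U → 0, M → -2, D → 1; maximin = 1.
Column maxima: 1 → 5, 2 → 6, 3 → 5; minimax = 5.
1 ≠ 5, so there is no saddle point; optimal play is mixed.
U is strictly dominated by D, so Row never plays it.
2 is strictly dominated by 3 (it gives Row strictly more in every row), so Column never plays it.
On the remaining 2×2 (M, D vs 1, 3):
Let Row play M with probability p. Expected payoff against 1: (-2)p + 5(1−p) = −7p + 5; against 3: 5p + 1(1−p) = 4p + 1.
Setting these equal: −7p + 5 = 4p + 1 ⇒ −11p = -4 ⇒ p = 4/11, and the value is (-7)·(4/11) + 5 = 27/11.
For Column: with q = P(1), equating M's and D's payoffs gives −7q + 5 = 4q + 1 ⇒ q = 4/11.

7/11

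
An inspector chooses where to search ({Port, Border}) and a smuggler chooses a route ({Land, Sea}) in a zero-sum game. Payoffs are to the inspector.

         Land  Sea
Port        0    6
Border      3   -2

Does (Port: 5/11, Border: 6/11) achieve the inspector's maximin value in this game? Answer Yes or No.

Against Land this mix gives (5/11)·0 + (6/11)·3 = 18/11.
Against Sea this mix gives (5/11)·6 + (6/11)·(-2) = 18/11.
All of the smuggler's active replies (Land, Sea) yield 18/11, and no column does worse for the inspector. The mix makes the smuggler indifferent and guarantees 18/11, so it is optimal.

Yes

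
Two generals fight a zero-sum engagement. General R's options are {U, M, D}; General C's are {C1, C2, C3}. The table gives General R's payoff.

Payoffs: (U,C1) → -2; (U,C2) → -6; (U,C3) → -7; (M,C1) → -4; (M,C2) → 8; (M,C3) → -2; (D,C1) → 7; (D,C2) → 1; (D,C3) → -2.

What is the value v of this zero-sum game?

Row minima: U → -7, M → -4, D → -2; maximin = -2.
Column maxima: C1 → 7, C2 → 8, C3 → -2; minimax = -2.
Since maximin = minimax = -2, there is a saddle point and the value is -2.

-2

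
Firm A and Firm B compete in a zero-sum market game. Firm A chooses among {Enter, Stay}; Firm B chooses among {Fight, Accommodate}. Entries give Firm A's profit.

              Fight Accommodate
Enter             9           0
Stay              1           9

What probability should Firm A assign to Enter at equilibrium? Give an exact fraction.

Row minima: Enter → 0, Stay → 1; maximin = 1.
Column maxima: Fight → 9, Accommodate → 9; minimax = 9.
1 ≠ 9, so there is no saddle point; optimal play is mixed.
Let Firm A play Enter with probability p. Expected payoff against Fight: 9p + 1(1−p) = 8p + 1; against Accommodate: 0p + 9(1−p) = −9p + 9.
Setting these equal: 8p + 1 = −9p + 9 ⇒ 17p = 8 ⇒ p = 8/17, and the value is (8)·(8/17) + 1 = 81/17.
For Firm B: with q = P(Fight), equating Enter's and Stay's payoffs gives 9q = −8q + 9 ⇒ q = 9/17.

8/17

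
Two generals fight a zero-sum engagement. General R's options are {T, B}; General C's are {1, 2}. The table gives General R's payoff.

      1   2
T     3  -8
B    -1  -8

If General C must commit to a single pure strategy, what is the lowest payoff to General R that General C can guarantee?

Column maxima: 1 → 3, 2 → -8.
The smallest of these is -8.

-8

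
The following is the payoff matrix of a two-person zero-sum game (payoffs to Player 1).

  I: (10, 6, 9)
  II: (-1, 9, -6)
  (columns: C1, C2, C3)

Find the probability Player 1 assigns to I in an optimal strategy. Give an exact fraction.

Row minima: I → 6, II → -6; maximin = 6.
Column maxima: C1 → 10, C2 → 9, C3 → 9; minimax = 9.
6 ≠ 9, so there is no saddle point; optimal play is mixed.
C1 is strictly dominated by C3 (it gives Player 1 strictly more in every row), so Player 2 never plays it.
On the remaining 2×2 (I, II vs C2, C3):
Let Player 1 play I with probability p. Expected payoff against C2: 6p + 9(1−p) = −3p + 9; against C3: 9p + (-6)(1−p) = 15p − 6.
Setting these equal: −3p + 9 = 15p − 6 ⇒ −18p = -15 ⇒ p = 5/6, and the value is (-3)·(5/6) + 9 = 13/2.
For Player 2: with q = P(C2), equating I's and II's payoffs gives −3q + 9 = 15q − 6 ⇒ q = 5/6.

5/6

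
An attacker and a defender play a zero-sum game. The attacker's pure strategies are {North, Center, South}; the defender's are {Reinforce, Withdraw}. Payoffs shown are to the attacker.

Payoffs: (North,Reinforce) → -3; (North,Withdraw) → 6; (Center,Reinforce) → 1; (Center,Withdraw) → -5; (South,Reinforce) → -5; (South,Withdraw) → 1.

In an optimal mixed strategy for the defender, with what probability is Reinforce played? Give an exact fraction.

Row minima: North → -3, Center → -5, South → -5; maximin = -3.
Column maxima: Reinforce → 1, Withdraw → 6; minimax = 1.
-3 ≠ 1, so there is no saddle point; optimal play is mixed.
South is strictly dominated by North, so the attacker never plays it.
On the remaining 2×2 (North, Center vs Reinforce, Withdraw):
Let the attacker play North with probability p. Expected payoff against Reinforce: (-3)p + 1(1−p) = −4p + 1; against Withdraw: 6p + (-5)(1−p) = 11p − 5.
Setting these equal: −4p + 1 = 11p − 5 ⇒ −15p = -6 ⇒ p = 2/5, and the value is (-4)·(2/5) + 1 = -3/5.
For the defender: with q = P(Reinforce), equating North's and Center's payoffs gives −9q + 6 = 6q − 5 ⇒ q = 11/15.

11/15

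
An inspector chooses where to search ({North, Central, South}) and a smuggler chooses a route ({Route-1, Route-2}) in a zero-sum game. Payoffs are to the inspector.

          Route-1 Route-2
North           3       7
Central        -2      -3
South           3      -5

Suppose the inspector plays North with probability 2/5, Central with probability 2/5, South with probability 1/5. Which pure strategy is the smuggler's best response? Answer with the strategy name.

If the smuggler plays Route-1, the inspector's expected payoff is (2/5)·3 + (2/5)·(-2) + (1/5)·3 = 1.
If the smuggler plays Route-2, the inspector's expected payoff is (2/5)·7 + (2/5)·(-3) + (1/5)·(-5) = 3/5.
The smuggler minimizes the inspector's payoff; the smallest is 3/5, so the best response is Route-2.

Route-2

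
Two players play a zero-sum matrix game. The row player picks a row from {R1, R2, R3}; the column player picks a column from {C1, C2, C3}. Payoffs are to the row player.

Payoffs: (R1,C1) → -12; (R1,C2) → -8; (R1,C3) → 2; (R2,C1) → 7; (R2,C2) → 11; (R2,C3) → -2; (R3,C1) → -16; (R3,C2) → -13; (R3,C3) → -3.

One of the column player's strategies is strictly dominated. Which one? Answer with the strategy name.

C2

C1 holds the row player's payoff strictly below C2 in every row: -12 < -8, 7 < 11, -16 < -13.
So C2 is strictly dominated for the column player.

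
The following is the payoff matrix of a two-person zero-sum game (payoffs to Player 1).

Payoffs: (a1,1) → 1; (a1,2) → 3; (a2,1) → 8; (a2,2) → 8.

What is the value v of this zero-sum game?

8

Row minima: a1 → 1, a2 → 8; maximin = 8.
Column maxima: 1 → 8, 2 → 8; minimax = 8.
Since maximin = minimax = 8, there is a saddle point and the value is 8.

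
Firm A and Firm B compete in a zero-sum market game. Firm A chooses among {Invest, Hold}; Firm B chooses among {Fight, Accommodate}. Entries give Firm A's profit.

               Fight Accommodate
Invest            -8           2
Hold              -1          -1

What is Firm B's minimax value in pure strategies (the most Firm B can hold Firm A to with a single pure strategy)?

Column maxima: Fight → -1, Accommodate → 2.
The smallest of these is -1.

-1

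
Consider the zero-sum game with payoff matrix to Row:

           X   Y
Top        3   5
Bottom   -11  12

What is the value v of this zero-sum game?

Row minima: Top → 3, Bottom → -11; maximin = 3.
Column maxima: X → 3, Y → 12; minimax = 3.
Since maximin = minimax = 3, there is a saddle point and the value is 3.

3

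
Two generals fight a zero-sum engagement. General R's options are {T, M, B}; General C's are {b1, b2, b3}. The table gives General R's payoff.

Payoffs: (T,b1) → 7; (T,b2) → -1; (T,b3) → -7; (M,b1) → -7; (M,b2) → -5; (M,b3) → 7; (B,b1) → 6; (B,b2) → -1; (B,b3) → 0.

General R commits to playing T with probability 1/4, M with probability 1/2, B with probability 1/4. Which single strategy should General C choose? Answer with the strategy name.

If General C plays b1, General R's expected payoff is (1/4)·7 + (1/2)·(-7) + (1/4)·6 = -1/4.
If General C plays b2, General R's expected payoff is (1/4)·(-1) + (1/2)·(-5) + (1/4)·(-1) = -3.
If General C plays b3, General R's expected payoff is (1/4)·(-7) + (1/2)·7 + (1/4)·0 = 7/4.
General C minimizes General R's payoff; the smallest is -3, so the best response is b2.

b2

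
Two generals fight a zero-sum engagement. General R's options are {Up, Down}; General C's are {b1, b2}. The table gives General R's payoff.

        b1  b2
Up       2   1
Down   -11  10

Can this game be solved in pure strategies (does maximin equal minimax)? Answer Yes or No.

No

Row minima: Up → 1, Down → -11; maximin = 1.
Column maxima: b1 → 2, b2 → 10; minimax = 2.
1 ≠ 2, so no pure-strategy equilibrium exists.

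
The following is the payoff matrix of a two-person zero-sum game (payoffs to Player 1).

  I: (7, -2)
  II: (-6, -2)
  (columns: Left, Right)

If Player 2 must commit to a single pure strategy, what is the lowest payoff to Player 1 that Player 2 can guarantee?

-2

Column maxima: Left → 7, Right → -2.
The smallest of these is -2.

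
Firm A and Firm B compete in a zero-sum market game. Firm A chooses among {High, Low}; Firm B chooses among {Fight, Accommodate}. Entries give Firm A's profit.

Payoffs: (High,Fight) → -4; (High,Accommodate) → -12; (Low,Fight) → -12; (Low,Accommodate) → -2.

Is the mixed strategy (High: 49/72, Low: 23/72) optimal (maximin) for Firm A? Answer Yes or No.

Against Fight this mix gives (49/72)·(-4) + (23/72)·(-12) = -59/9.
Against Accommodate this mix gives (49/72)·(-12) + (23/72)·(-2) = -317/36.
Firm B will play Accommodate, holding Firm A to -317/36. Shifting weight toward the row that does better against Accommodate would raise this floor (the equalizing mix achieves -68/9 against both Accommodate and Fight), so the proposed strategy is not optimal.

No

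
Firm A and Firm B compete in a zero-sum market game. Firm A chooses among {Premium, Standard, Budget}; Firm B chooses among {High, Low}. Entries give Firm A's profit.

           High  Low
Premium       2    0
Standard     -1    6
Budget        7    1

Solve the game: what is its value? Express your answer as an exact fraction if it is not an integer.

43/13

Row minima: Premium → 0, Standard → -1, Budget → 1; maximin = 1.
Column maxima: High → 7, Low → 6; minimax = 6.
1 ≠ 6, so there is no saddle point; optimal play is mixed.
Premium is strictly dominated by Budget, so Firm A never plays it.
On the remaining 2×2 (Standard, Budget vs High, Low):
Let Firm A play Standard with probability p. Expected payoff against High: (-1)p + 7(1−p) = −8p + 7; against Low: 6p + 1(1−p) = 5p + 1.
Setting these equal: −8p + 7 = 5p + 1 ⇒ −13p = -6 ⇒ p = 6/13, and the value is (-8)·(6/13) + 7 = 43/13.
For Firm B: with q = P(High), equating Standard's and Budget's payoffs gives −7q + 6 = 6q + 1 ⇒ q = 5/13.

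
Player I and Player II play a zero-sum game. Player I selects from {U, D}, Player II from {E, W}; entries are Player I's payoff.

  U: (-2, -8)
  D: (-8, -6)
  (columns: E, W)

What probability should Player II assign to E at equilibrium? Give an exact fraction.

Row minima: U → -8, D → -8; maximin = -8.
Column maxima: E → -2, W → -6; minimax = -6.
-8 ≠ -6, so there is no saddle point; optimal play is mixed.
Let Player I play U with probability p. Expected payoff against E: (-2)p + (-8)(1−p) = 6p − 8; against W: (-8)p + (-6)(1−p) = −2p − 6.
Setting these equal: 6p − 8 = −2p − 6 ⇒ 8p = 2 ⇒ p = 1/4, and the value is (6)·(1/4) − 8 = -13/2.
For Player II: with q = P(E), equating U's and D's payoffs gives 6q − 8 = −2q − 6 ⇒ q = 1/4.

1/4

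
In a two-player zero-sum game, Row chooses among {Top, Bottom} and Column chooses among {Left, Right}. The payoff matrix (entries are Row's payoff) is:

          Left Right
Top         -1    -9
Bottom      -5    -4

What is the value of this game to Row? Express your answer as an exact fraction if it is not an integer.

Row minima: Top → -9, Bottom → -5; maximin = -5.
Column maxima: Left → -1, Right → -4; minimax = -4.
-5 ≠ -4, so there is no saddle point; optimal play is mixed.
Let Row play Top with probability p. Expected payoff against Left: (-1)p + (-5)(1−p) = 4p − 5; against Right: (-9)p + (-4)(1−p) = −5p − 4.
Setting these equal: 4p − 5 = −5p − 4 ⇒ 9p = 1 ⇒ p = 1/9, and the value is (4)·(1/9) − 5 = -41/9.
For Column: with q = P(Left), equating Top's and Bottom's payoffs gives 8q − 9 = −q − 4 ⇒ q = 5/9.

-41/9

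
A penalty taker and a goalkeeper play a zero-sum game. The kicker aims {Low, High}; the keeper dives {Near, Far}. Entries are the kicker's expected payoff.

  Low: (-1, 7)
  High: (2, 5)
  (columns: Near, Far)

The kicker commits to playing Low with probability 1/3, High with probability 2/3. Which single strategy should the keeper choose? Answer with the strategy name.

If the keeper plays Near, the kicker's expected payoff is (1/3)·(-1) + (2/3)·2 = 1.
If the keeper plays Far, the kicker's expected payoff is (1/3)·7 + (2/3)·5 = 17/3.
The keeper minimizes the kicker's payoff; the smallest is 1, so the best response is Near.

Near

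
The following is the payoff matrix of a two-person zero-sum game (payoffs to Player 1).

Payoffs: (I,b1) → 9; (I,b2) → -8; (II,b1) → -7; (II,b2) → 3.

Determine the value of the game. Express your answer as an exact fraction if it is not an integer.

Row minima: I → -8, II → -7; maximin = -7.
Column maxima: b1 → 9, b2 → 3; minimax = 3.
-7 ≠ 3, so there is no saddle point; optimal play is mixed.
Let Player 1 play I with probability p. Expected payoff against b1: 9p + (-7)(1−p) = 16p − 7; against b2: (-8)p + 3(1−p) = −11p + 3.
Setting these equal: 16p − 7 = −11p + 3 ⇒ 27p = 10 ⇒ p = 10/27, and the value is (16)·(10/27) − 7 = -29/27.
For Player 2: with q = P(b1), equating I's and II's payoffs gives 17q − 8 = −10q + 3 ⇒ q = 11/27.

-29/27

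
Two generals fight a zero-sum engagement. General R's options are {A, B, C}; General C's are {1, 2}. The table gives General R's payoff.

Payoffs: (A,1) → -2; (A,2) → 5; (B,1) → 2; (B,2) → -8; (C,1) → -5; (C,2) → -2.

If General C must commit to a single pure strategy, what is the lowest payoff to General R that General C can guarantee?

2

Column maxima: 1 → 2, 2 → 5.
The smallest of these is 2.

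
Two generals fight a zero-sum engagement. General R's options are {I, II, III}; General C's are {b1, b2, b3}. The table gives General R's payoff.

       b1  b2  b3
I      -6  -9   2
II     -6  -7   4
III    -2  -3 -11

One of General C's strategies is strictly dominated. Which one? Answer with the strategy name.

b1

b2 holds General R's payoff strictly below b1 in every row: -9 < -6, -7 < -6, -3 < -2.
So b1 is strictly dominated for General C.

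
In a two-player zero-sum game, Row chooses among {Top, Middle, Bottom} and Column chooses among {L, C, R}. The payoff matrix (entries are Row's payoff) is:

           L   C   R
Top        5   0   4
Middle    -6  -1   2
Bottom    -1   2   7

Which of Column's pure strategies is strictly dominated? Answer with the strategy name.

C holds Row's payoff strictly below R in every row: 0 < 4, -1 < 2, 2 < 7.
So R is strictly dominated for Column.

R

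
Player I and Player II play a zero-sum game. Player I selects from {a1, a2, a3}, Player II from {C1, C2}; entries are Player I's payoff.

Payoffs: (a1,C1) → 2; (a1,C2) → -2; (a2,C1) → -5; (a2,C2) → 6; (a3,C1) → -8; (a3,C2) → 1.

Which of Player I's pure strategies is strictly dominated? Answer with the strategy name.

a2 gives a strictly higher payoff than a3 against every column: -5 > -8, 6 > 1.
So a3 is strictly dominated and Player I never plays it.

a3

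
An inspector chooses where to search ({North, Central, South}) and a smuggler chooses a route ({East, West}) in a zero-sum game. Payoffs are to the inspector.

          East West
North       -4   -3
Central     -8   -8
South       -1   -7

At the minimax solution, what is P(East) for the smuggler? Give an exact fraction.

4/7

Row minima: North → -4, Central → -8, South → -7; maximin = -4.
Column maxima: East → -1, West → -3; minimax = -3.
-4 ≠ -3, so there is no saddle point; optimal play is mixed.
Central is strictly dominated by North, so the inspector never plays it.
On the remaining 2×2 (North, South vs East, West):
Let the inspector play North with probability p. Expected payoff against East: (-4)p + (-1)(1−p) = −3p − 1; against West: (-3)p + (-7)(1−p) = 4p − 7.
Setting these equal: −3p − 1 = 4p − 7 ⇒ −7p = -6 ⇒ p = 6/7, and the value is (-3)·(6/7) − 1 = -25/7.
For the smuggler: with q = P(East), equating North's and South's payoffs gives −q − 3 = 6q − 7 ⇒ q = 4/7.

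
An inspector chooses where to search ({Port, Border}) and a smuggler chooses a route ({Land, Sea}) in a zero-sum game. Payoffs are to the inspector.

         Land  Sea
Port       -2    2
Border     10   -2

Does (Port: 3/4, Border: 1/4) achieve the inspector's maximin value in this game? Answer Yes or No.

Yes

Against Land this mix gives (3/4)·(-2) + (1/4)·10 = 1.
Against Sea this mix gives (3/4)·2 + (1/4)·(-2) = 1.
All of the smuggler's active replies (Land, Sea) yield 1, and no column does worse for the inspector. The mix makes the smuggler indifferent and guarantees 1, so it is optimal.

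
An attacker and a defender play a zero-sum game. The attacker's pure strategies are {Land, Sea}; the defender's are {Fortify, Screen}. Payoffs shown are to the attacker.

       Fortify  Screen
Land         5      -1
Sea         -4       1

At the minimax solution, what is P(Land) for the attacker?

5/11

Row minima: Land → -1, Sea → -4; maximin = -1.
Column maxima: Fortify → 5, Screen → 1; minimax = 1.
-1 ≠ 1, so there is no saddle point; optimal play is mixed.
Let the attacker play Land with probability p. Expected payoff against Fortify: 5p + (-4)(1−p) = 9p − 4; against Screen: (-1)p + 1(1−p) = −2p + 1.
Setting these equal: 9p − 4 = −2p + 1 ⇒ 11p = 5 ⇒ p = 5/11, and the value is (9)·(5/11) − 4 = 1/11.
For the defender: with q = P(Fortify), equating Land's and Sea's payoffs gives 6q − 1 = −5q + 1 ⇒ q = 2/11.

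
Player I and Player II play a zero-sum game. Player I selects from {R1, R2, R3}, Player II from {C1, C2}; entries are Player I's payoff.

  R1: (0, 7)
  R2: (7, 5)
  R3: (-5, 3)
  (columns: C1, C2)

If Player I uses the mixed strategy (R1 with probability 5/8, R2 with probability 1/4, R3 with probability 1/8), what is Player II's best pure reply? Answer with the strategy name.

C1

If Player II plays C1, Player I's expected payoff is (5/8)·0 + (1/4)·7 + (1/8)·(-5) = 9/8.
If Player II plays C2, Player I's expected payoff is (5/8)·7 + (1/4)·5 + (1/8)·3 = 6.
Player II minimizes Player I's payoff; the smallest is 9/8, so the best response is C1.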